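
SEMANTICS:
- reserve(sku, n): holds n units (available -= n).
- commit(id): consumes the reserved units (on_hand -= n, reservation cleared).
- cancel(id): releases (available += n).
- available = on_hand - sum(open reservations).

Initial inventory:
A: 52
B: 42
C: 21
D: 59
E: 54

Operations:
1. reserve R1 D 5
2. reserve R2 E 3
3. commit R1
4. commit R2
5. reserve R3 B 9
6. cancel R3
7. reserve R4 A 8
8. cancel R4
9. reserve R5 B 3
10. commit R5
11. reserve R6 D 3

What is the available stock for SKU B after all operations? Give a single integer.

Answer: 39

Derivation:
Step 1: reserve R1 D 5 -> on_hand[A=52 B=42 C=21 D=59 E=54] avail[A=52 B=42 C=21 D=54 E=54] open={R1}
Step 2: reserve R2 E 3 -> on_hand[A=52 B=42 C=21 D=59 E=54] avail[A=52 B=42 C=21 D=54 E=51] open={R1,R2}
Step 3: commit R1 -> on_hand[A=52 B=42 C=21 D=54 E=54] avail[A=52 B=42 C=21 D=54 E=51] open={R2}
Step 4: commit R2 -> on_hand[A=52 B=42 C=21 D=54 E=51] avail[A=52 B=42 C=21 D=54 E=51] open={}
Step 5: reserve R3 B 9 -> on_hand[A=52 B=42 C=21 D=54 E=51] avail[A=52 B=33 C=21 D=54 E=51] open={R3}
Step 6: cancel R3 -> on_hand[A=52 B=42 C=21 D=54 E=51] avail[A=52 B=42 C=21 D=54 E=51] open={}
Step 7: reserve R4 A 8 -> on_hand[A=52 B=42 C=21 D=54 E=51] avail[A=44 B=42 C=21 D=54 E=51] open={R4}
Step 8: cancel R4 -> on_hand[A=52 B=42 C=21 D=54 E=51] avail[A=52 B=42 C=21 D=54 E=51] open={}
Step 9: reserve R5 B 3 -> on_hand[A=52 B=42 C=21 D=54 E=51] avail[A=52 B=39 C=21 D=54 E=51] open={R5}
Step 10: commit R5 -> on_hand[A=52 B=39 C=21 D=54 E=51] avail[A=52 B=39 C=21 D=54 E=51] open={}
Step 11: reserve R6 D 3 -> on_hand[A=52 B=39 C=21 D=54 E=51] avail[A=52 B=39 C=21 D=51 E=51] open={R6}
Final available[B] = 39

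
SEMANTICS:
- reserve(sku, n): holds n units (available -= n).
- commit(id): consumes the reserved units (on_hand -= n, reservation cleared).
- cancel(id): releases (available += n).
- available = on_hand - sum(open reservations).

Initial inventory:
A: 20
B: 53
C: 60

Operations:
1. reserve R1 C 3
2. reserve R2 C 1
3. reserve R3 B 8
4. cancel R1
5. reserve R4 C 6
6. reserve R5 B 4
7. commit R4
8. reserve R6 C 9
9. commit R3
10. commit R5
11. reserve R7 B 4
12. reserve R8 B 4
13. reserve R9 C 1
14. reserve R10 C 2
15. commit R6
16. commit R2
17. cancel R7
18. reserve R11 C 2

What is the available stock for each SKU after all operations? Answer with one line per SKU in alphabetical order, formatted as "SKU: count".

Step 1: reserve R1 C 3 -> on_hand[A=20 B=53 C=60] avail[A=20 B=53 C=57] open={R1}
Step 2: reserve R2 C 1 -> on_hand[A=20 B=53 C=60] avail[A=20 B=53 C=56] open={R1,R2}
Step 3: reserve R3 B 8 -> on_hand[A=20 B=53 C=60] avail[A=20 B=45 C=56] open={R1,R2,R3}
Step 4: cancel R1 -> on_hand[A=20 B=53 C=60] avail[A=20 B=45 C=59] open={R2,R3}
Step 5: reserve R4 C 6 -> on_hand[A=20 B=53 C=60] avail[A=20 B=45 C=53] open={R2,R3,R4}
Step 6: reserve R5 B 4 -> on_hand[A=20 B=53 C=60] avail[A=20 B=41 C=53] open={R2,R3,R4,R5}
Step 7: commit R4 -> on_hand[A=20 B=53 C=54] avail[A=20 B=41 C=53] open={R2,R3,R5}
Step 8: reserve R6 C 9 -> on_hand[A=20 B=53 C=54] avail[A=20 B=41 C=44] open={R2,R3,R5,R6}
Step 9: commit R3 -> on_hand[A=20 B=45 C=54] avail[A=20 B=41 C=44] open={R2,R5,R6}
Step 10: commit R5 -> on_hand[A=20 B=41 C=54] avail[A=20 B=41 C=44] open={R2,R6}
Step 11: reserve R7 B 4 -> on_hand[A=20 B=41 C=54] avail[A=20 B=37 C=44] open={R2,R6,R7}
Step 12: reserve R8 B 4 -> on_hand[A=20 B=41 C=54] avail[A=20 B=33 C=44] open={R2,R6,R7,R8}
Step 13: reserve R9 C 1 -> on_hand[A=20 B=41 C=54] avail[A=20 B=33 C=43] open={R2,R6,R7,R8,R9}
Step 14: reserve R10 C 2 -> on_hand[A=20 B=41 C=54] avail[A=20 B=33 C=41] open={R10,R2,R6,R7,R8,R9}
Step 15: commit R6 -> on_hand[A=20 B=41 C=45] avail[A=20 B=33 C=41] open={R10,R2,R7,R8,R9}
Step 16: commit R2 -> on_hand[A=20 B=41 C=44] avail[A=20 B=33 C=41] open={R10,R7,R8,R9}
Step 17: cancel R7 -> on_hand[A=20 B=41 C=44] avail[A=20 B=37 C=41] open={R10,R8,R9}
Step 18: reserve R11 C 2 -> on_hand[A=20 B=41 C=44] avail[A=20 B=37 C=39] open={R10,R11,R8,R9}

Answer: A: 20
B: 37
C: 39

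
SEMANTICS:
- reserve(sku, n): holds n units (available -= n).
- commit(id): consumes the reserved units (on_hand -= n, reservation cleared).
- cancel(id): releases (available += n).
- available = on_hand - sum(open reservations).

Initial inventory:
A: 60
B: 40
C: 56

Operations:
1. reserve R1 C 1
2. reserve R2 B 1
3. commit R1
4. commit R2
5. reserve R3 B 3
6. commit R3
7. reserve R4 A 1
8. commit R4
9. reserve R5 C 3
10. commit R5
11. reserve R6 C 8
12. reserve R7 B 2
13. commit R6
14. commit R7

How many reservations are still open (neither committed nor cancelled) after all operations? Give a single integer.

Answer: 0

Derivation:
Step 1: reserve R1 C 1 -> on_hand[A=60 B=40 C=56] avail[A=60 B=40 C=55] open={R1}
Step 2: reserve R2 B 1 -> on_hand[A=60 B=40 C=56] avail[A=60 B=39 C=55] open={R1,R2}
Step 3: commit R1 -> on_hand[A=60 B=40 C=55] avail[A=60 B=39 C=55] open={R2}
Step 4: commit R2 -> on_hand[A=60 B=39 C=55] avail[A=60 B=39 C=55] open={}
Step 5: reserve R3 B 3 -> on_hand[A=60 B=39 C=55] avail[A=60 B=36 C=55] open={R3}
Step 6: commit R3 -> on_hand[A=60 B=36 C=55] avail[A=60 B=36 C=55] open={}
Step 7: reserve R4 A 1 -> on_hand[A=60 B=36 C=55] avail[A=59 B=36 C=55] open={R4}
Step 8: commit R4 -> on_hand[A=59 B=36 C=55] avail[A=59 B=36 C=55] open={}
Step 9: reserve R5 C 3 -> on_hand[A=59 B=36 C=55] avail[A=59 B=36 C=52] open={R5}
Step 10: commit R5 -> on_hand[A=59 B=36 C=52] avail[A=59 B=36 C=52] open={}
Step 11: reserve R6 C 8 -> on_hand[A=59 B=36 C=52] avail[A=59 B=36 C=44] open={R6}
Step 12: reserve R7 B 2 -> on_hand[A=59 B=36 C=52] avail[A=59 B=34 C=44] open={R6,R7}
Step 13: commit R6 -> on_hand[A=59 B=36 C=44] avail[A=59 B=34 C=44] open={R7}
Step 14: commit R7 -> on_hand[A=59 B=34 C=44] avail[A=59 B=34 C=44] open={}
Open reservations: [] -> 0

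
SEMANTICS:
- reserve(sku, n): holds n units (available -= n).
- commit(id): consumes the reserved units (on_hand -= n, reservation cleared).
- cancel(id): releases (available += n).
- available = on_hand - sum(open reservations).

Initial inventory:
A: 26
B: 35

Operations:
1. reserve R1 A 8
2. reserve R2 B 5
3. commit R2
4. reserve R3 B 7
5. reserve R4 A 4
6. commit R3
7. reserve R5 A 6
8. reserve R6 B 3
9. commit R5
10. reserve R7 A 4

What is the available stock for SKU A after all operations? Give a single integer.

Step 1: reserve R1 A 8 -> on_hand[A=26 B=35] avail[A=18 B=35] open={R1}
Step 2: reserve R2 B 5 -> on_hand[A=26 B=35] avail[A=18 B=30] open={R1,R2}
Step 3: commit R2 -> on_hand[A=26 B=30] avail[A=18 B=30] open={R1}
Step 4: reserve R3 B 7 -> on_hand[A=26 B=30] avail[A=18 B=23] open={R1,R3}
Step 5: reserve R4 A 4 -> on_hand[A=26 B=30] avail[A=14 B=23] open={R1,R3,R4}
Step 6: commit R3 -> on_hand[A=26 B=23] avail[A=14 B=23] open={R1,R4}
Step 7: reserve R5 A 6 -> on_hand[A=26 B=23] avail[A=8 B=23] open={R1,R4,R5}
Step 8: reserve R6 B 3 -> on_hand[A=26 B=23] avail[A=8 B=20] open={R1,R4,R5,R6}
Step 9: commit R5 -> on_hand[A=20 B=23] avail[A=8 B=20] open={R1,R4,R6}
Step 10: reserve R7 A 4 -> on_hand[A=20 B=23] avail[A=4 B=20] open={R1,R4,R6,R7}
Final available[A] = 4

Answer: 4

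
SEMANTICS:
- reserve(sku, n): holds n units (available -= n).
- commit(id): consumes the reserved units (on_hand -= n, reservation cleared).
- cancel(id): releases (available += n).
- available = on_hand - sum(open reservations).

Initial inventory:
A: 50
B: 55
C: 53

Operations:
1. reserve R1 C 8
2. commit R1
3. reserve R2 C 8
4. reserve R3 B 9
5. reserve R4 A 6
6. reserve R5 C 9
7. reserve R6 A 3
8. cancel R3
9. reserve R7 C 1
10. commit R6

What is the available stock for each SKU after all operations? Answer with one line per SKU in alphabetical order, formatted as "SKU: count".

Step 1: reserve R1 C 8 -> on_hand[A=50 B=55 C=53] avail[A=50 B=55 C=45] open={R1}
Step 2: commit R1 -> on_hand[A=50 B=55 C=45] avail[A=50 B=55 C=45] open={}
Step 3: reserve R2 C 8 -> on_hand[A=50 B=55 C=45] avail[A=50 B=55 C=37] open={R2}
Step 4: reserve R3 B 9 -> on_hand[A=50 B=55 C=45] avail[A=50 B=46 C=37] open={R2,R3}
Step 5: reserve R4 A 6 -> on_hand[A=50 B=55 C=45] avail[A=44 B=46 C=37] open={R2,R3,R4}
Step 6: reserve R5 C 9 -> on_hand[A=50 B=55 C=45] avail[A=44 B=46 C=28] open={R2,R3,R4,R5}
Step 7: reserve R6 A 3 -> on_hand[A=50 B=55 C=45] avail[A=41 B=46 C=28] open={R2,R3,R4,R5,R6}
Step 8: cancel R3 -> on_hand[A=50 B=55 C=45] avail[A=41 B=55 C=28] open={R2,R4,R5,R6}
Step 9: reserve R7 C 1 -> on_hand[A=50 B=55 C=45] avail[A=41 B=55 C=27] open={R2,R4,R5,R6,R7}
Step 10: commit R6 -> on_hand[A=47 B=55 C=45] avail[A=41 B=55 C=27] open={R2,R4,R5,R7}

Answer: A: 41
B: 55
C: 27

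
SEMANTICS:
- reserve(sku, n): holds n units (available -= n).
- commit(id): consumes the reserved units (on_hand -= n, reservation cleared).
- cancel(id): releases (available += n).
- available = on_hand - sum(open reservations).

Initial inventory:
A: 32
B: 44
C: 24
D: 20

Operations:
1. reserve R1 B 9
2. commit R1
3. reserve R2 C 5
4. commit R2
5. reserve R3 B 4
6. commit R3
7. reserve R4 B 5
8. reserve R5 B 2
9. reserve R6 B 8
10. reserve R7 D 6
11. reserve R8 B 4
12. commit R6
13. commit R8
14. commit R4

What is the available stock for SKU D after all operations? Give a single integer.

Step 1: reserve R1 B 9 -> on_hand[A=32 B=44 C=24 D=20] avail[A=32 B=35 C=24 D=20] open={R1}
Step 2: commit R1 -> on_hand[A=32 B=35 C=24 D=20] avail[A=32 B=35 C=24 D=20] open={}
Step 3: reserve R2 C 5 -> on_hand[A=32 B=35 C=24 D=20] avail[A=32 B=35 C=19 D=20] open={R2}
Step 4: commit R2 -> on_hand[A=32 B=35 C=19 D=20] avail[A=32 B=35 C=19 D=20] open={}
Step 5: reserve R3 B 4 -> on_hand[A=32 B=35 C=19 D=20] avail[A=32 B=31 C=19 D=20] open={R3}
Step 6: commit R3 -> on_hand[A=32 B=31 C=19 D=20] avail[A=32 B=31 C=19 D=20] open={}
Step 7: reserve R4 B 5 -> on_hand[A=32 B=31 C=19 D=20] avail[A=32 B=26 C=19 D=20] open={R4}
Step 8: reserve R5 B 2 -> on_hand[A=32 B=31 C=19 D=20] avail[A=32 B=24 C=19 D=20] open={R4,R5}
Step 9: reserve R6 B 8 -> on_hand[A=32 B=31 C=19 D=20] avail[A=32 B=16 C=19 D=20] open={R4,R5,R6}
Step 10: reserve R7 D 6 -> on_hand[A=32 B=31 C=19 D=20] avail[A=32 B=16 C=19 D=14] open={R4,R5,R6,R7}
Step 11: reserve R8 B 4 -> on_hand[A=32 B=31 C=19 D=20] avail[A=32 B=12 C=19 D=14] open={R4,R5,R6,R7,R8}
Step 12: commit R6 -> on_hand[A=32 B=23 C=19 D=20] avail[A=32 B=12 C=19 D=14] open={R4,R5,R7,R8}
Step 13: commit R8 -> on_hand[A=32 B=19 C=19 D=20] avail[A=32 B=12 C=19 D=14] open={R4,R5,R7}
Step 14: commit R4 -> on_hand[A=32 B=14 C=19 D=20] avail[A=32 B=12 C=19 D=14] open={R5,R7}
Final available[D] = 14

Answer: 14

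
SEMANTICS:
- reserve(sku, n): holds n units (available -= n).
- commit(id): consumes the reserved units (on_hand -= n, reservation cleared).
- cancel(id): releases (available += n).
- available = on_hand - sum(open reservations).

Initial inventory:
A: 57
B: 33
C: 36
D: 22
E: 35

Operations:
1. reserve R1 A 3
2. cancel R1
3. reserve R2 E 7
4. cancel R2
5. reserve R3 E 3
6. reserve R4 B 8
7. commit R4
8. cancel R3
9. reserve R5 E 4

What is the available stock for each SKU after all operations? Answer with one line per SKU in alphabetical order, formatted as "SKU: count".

Step 1: reserve R1 A 3 -> on_hand[A=57 B=33 C=36 D=22 E=35] avail[A=54 B=33 C=36 D=22 E=35] open={R1}
Step 2: cancel R1 -> on_hand[A=57 B=33 C=36 D=22 E=35] avail[A=57 B=33 C=36 D=22 E=35] open={}
Step 3: reserve R2 E 7 -> on_hand[A=57 B=33 C=36 D=22 E=35] avail[A=57 B=33 C=36 D=22 E=28] open={R2}
Step 4: cancel R2 -> on_hand[A=57 B=33 C=36 D=22 E=35] avail[A=57 B=33 C=36 D=22 E=35] open={}
Step 5: reserve R3 E 3 -> on_hand[A=57 B=33 C=36 D=22 E=35] avail[A=57 B=33 C=36 D=22 E=32] open={R3}
Step 6: reserve R4 B 8 -> on_hand[A=57 B=33 C=36 D=22 E=35] avail[A=57 B=25 C=36 D=22 E=32] open={R3,R4}
Step 7: commit R4 -> on_hand[A=57 B=25 C=36 D=22 E=35] avail[A=57 B=25 C=36 D=22 E=32] open={R3}
Step 8: cancel R3 -> on_hand[A=57 B=25 C=36 D=22 E=35] avail[A=57 B=25 C=36 D=22 E=35] open={}
Step 9: reserve R5 E 4 -> on_hand[A=57 B=25 C=36 D=22 E=35] avail[A=57 B=25 C=36 D=22 E=31] open={R5}

Answer: A: 57
B: 25
C: 36
D: 22
E: 31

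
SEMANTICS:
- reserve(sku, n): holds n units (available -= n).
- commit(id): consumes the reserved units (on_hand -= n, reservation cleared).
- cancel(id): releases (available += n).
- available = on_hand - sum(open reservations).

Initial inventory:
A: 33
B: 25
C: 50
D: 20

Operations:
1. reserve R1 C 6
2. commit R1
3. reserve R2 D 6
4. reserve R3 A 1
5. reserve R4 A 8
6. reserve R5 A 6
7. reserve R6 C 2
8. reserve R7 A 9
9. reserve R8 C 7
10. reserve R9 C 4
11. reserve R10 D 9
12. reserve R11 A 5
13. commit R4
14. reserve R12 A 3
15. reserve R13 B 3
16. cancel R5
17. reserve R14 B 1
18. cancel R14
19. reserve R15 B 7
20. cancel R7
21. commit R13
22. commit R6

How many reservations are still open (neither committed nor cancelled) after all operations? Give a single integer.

Answer: 8

Derivation:
Step 1: reserve R1 C 6 -> on_hand[A=33 B=25 C=50 D=20] avail[A=33 B=25 C=44 D=20] open={R1}
Step 2: commit R1 -> on_hand[A=33 B=25 C=44 D=20] avail[A=33 B=25 C=44 D=20] open={}
Step 3: reserve R2 D 6 -> on_hand[A=33 B=25 C=44 D=20] avail[A=33 B=25 C=44 D=14] open={R2}
Step 4: reserve R3 A 1 -> on_hand[A=33 B=25 C=44 D=20] avail[A=32 B=25 C=44 D=14] open={R2,R3}
Step 5: reserve R4 A 8 -> on_hand[A=33 B=25 C=44 D=20] avail[A=24 B=25 C=44 D=14] open={R2,R3,R4}
Step 6: reserve R5 A 6 -> on_hand[A=33 B=25 C=44 D=20] avail[A=18 B=25 C=44 D=14] open={R2,R3,R4,R5}
Step 7: reserve R6 C 2 -> on_hand[A=33 B=25 C=44 D=20] avail[A=18 B=25 C=42 D=14] open={R2,R3,R4,R5,R6}
Step 8: reserve R7 A 9 -> on_hand[A=33 B=25 C=44 D=20] avail[A=9 B=25 C=42 D=14] open={R2,R3,R4,R5,R6,R7}
Step 9: reserve R8 C 7 -> on_hand[A=33 B=25 C=44 D=20] avail[A=9 B=25 C=35 D=14] open={R2,R3,R4,R5,R6,R7,R8}
Step 10: reserve R9 C 4 -> on_hand[A=33 B=25 C=44 D=20] avail[A=9 B=25 C=31 D=14] open={R2,R3,R4,R5,R6,R7,R8,R9}
Step 11: reserve R10 D 9 -> on_hand[A=33 B=25 C=44 D=20] avail[A=9 B=25 C=31 D=5] open={R10,R2,R3,R4,R5,R6,R7,R8,R9}
Step 12: reserve R11 A 5 -> on_hand[A=33 B=25 C=44 D=20] avail[A=4 B=25 C=31 D=5] open={R10,R11,R2,R3,R4,R5,R6,R7,R8,R9}
Step 13: commit R4 -> on_hand[A=25 B=25 C=44 D=20] avail[A=4 B=25 C=31 D=5] open={R10,R11,R2,R3,R5,R6,R7,R8,R9}
Step 14: reserve R12 A 3 -> on_hand[A=25 B=25 C=44 D=20] avail[A=1 B=25 C=31 D=5] open={R10,R11,R12,R2,R3,R5,R6,R7,R8,R9}
Step 15: reserve R13 B 3 -> on_hand[A=25 B=25 C=44 D=20] avail[A=1 B=22 C=31 D=5] open={R10,R11,R12,R13,R2,R3,R5,R6,R7,R8,R9}
Step 16: cancel R5 -> on_hand[A=25 B=25 C=44 D=20] avail[A=7 B=22 C=31 D=5] open={R10,R11,R12,R13,R2,R3,R6,R7,R8,R9}
Step 17: reserve R14 B 1 -> on_hand[A=25 B=25 C=44 D=20] avail[A=7 B=21 C=31 D=5] open={R10,R11,R12,R13,R14,R2,R3,R6,R7,R8,R9}
Step 18: cancel R14 -> on_hand[A=25 B=25 C=44 D=20] avail[A=7 B=22 C=31 D=5] open={R10,R11,R12,R13,R2,R3,R6,R7,R8,R9}
Step 19: reserve R15 B 7 -> on_hand[A=25 B=25 C=44 D=20] avail[A=7 B=15 C=31 D=5] open={R10,R11,R12,R13,R15,R2,R3,R6,R7,R8,R9}
Step 20: cancel R7 -> on_hand[A=25 B=25 C=44 D=20] avail[A=16 B=15 C=31 D=5] open={R10,R11,R12,R13,R15,R2,R3,R6,R8,R9}
Step 21: commit R13 -> on_hand[A=25 B=22 C=44 D=20] avail[A=16 B=15 C=31 D=5] open={R10,R11,R12,R15,R2,R3,R6,R8,R9}
Step 22: commit R6 -> on_hand[A=25 B=22 C=42 D=20] avail[A=16 B=15 C=31 D=5] open={R10,R11,R12,R15,R2,R3,R8,R9}
Open reservations: ['R10', 'R11', 'R12', 'R15', 'R2', 'R3', 'R8', 'R9'] -> 8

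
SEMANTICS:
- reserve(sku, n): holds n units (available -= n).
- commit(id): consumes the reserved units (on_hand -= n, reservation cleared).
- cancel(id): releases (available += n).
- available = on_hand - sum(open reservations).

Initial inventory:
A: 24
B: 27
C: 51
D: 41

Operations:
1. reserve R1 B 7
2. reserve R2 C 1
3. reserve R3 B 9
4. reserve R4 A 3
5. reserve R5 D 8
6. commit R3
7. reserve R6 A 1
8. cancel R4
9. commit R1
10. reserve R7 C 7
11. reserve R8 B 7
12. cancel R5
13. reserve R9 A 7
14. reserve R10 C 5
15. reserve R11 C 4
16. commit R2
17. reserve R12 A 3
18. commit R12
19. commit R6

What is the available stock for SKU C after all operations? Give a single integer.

Answer: 34

Derivation:
Step 1: reserve R1 B 7 -> on_hand[A=24 B=27 C=51 D=41] avail[A=24 B=20 C=51 D=41] open={R1}
Step 2: reserve R2 C 1 -> on_hand[A=24 B=27 C=51 D=41] avail[A=24 B=20 C=50 D=41] open={R1,R2}
Step 3: reserve R3 B 9 -> on_hand[A=24 B=27 C=51 D=41] avail[A=24 B=11 C=50 D=41] open={R1,R2,R3}
Step 4: reserve R4 A 3 -> on_hand[A=24 B=27 C=51 D=41] avail[A=21 B=11 C=50 D=41] open={R1,R2,R3,R4}
Step 5: reserve R5 D 8 -> on_hand[A=24 B=27 C=51 D=41] avail[A=21 B=11 C=50 D=33] open={R1,R2,R3,R4,R5}
Step 6: commit R3 -> on_hand[A=24 B=18 C=51 D=41] avail[A=21 B=11 C=50 D=33] open={R1,R2,R4,R5}
Step 7: reserve R6 A 1 -> on_hand[A=24 B=18 C=51 D=41] avail[A=20 B=11 C=50 D=33] open={R1,R2,R4,R5,R6}
Step 8: cancel R4 -> on_hand[A=24 B=18 C=51 D=41] avail[A=23 B=11 C=50 D=33] open={R1,R2,R5,R6}
Step 9: commit R1 -> on_hand[A=24 B=11 C=51 D=41] avail[A=23 B=11 C=50 D=33] open={R2,R5,R6}
Step 10: reserve R7 C 7 -> on_hand[A=24 B=11 C=51 D=41] avail[A=23 B=11 C=43 D=33] open={R2,R5,R6,R7}
Step 11: reserve R8 B 7 -> on_hand[A=24 B=11 C=51 D=41] avail[A=23 B=4 C=43 D=33] open={R2,R5,R6,R7,R8}
Step 12: cancel R5 -> on_hand[A=24 B=11 C=51 D=41] avail[A=23 B=4 C=43 D=41] open={R2,R6,R7,R8}
Step 13: reserve R9 A 7 -> on_hand[A=24 B=11 C=51 D=41] avail[A=16 B=4 C=43 D=41] open={R2,R6,R7,R8,R9}
Step 14: reserve R10 C 5 -> on_hand[A=24 B=11 C=51 D=41] avail[A=16 B=4 C=38 D=41] open={R10,R2,R6,R7,R8,R9}
Step 15: reserve R11 C 4 -> on_hand[A=24 B=11 C=51 D=41] avail[A=16 B=4 C=34 D=41] open={R10,R11,R2,R6,R7,R8,R9}
Step 16: commit R2 -> on_hand[A=24 B=11 C=50 D=41] avail[A=16 B=4 C=34 D=41] open={R10,R11,R6,R7,R8,R9}
Step 17: reserve R12 A 3 -> on_hand[A=24 B=11 C=50 D=41] avail[A=13 B=4 C=34 D=41] open={R10,R11,R12,R6,R7,R8,R9}
Step 18: commit R12 -> on_hand[A=21 B=11 C=50 D=41] avail[A=13 B=4 C=34 D=41] open={R10,R11,R6,R7,R8,R9}
Step 19: commit R6 -> on_hand[A=20 B=11 C=50 D=41] avail[A=13 B=4 C=34 D=41] open={R10,R11,R7,R8,R9}
Final available[C] = 34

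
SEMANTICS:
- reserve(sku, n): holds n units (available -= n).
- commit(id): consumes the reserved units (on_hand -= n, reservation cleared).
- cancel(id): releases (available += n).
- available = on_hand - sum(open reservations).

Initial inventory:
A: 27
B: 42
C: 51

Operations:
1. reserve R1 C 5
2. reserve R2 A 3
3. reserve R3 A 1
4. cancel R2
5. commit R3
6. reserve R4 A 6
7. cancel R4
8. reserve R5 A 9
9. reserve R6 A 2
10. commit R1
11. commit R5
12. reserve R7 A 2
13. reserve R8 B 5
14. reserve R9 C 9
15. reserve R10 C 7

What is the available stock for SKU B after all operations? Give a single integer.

Answer: 37

Derivation:
Step 1: reserve R1 C 5 -> on_hand[A=27 B=42 C=51] avail[A=27 B=42 C=46] open={R1}
Step 2: reserve R2 A 3 -> on_hand[A=27 B=42 C=51] avail[A=24 B=42 C=46] open={R1,R2}
Step 3: reserve R3 A 1 -> on_hand[A=27 B=42 C=51] avail[A=23 B=42 C=46] open={R1,R2,R3}
Step 4: cancel R2 -> on_hand[A=27 B=42 C=51] avail[A=26 B=42 C=46] open={R1,R3}
Step 5: commit R3 -> on_hand[A=26 B=42 C=51] avail[A=26 B=42 C=46] open={R1}
Step 6: reserve R4 A 6 -> on_hand[A=26 B=42 C=51] avail[A=20 B=42 C=46] open={R1,R4}
Step 7: cancel R4 -> on_hand[A=26 B=42 C=51] avail[A=26 B=42 C=46] open={R1}
Step 8: reserve R5 A 9 -> on_hand[A=26 B=42 C=51] avail[A=17 B=42 C=46] open={R1,R5}
Step 9: reserve R6 A 2 -> on_hand[A=26 B=42 C=51] avail[A=15 B=42 C=46] open={R1,R5,R6}
Step 10: commit R1 -> on_hand[A=26 B=42 C=46] avail[A=15 B=42 C=46] open={R5,R6}
Step 11: commit R5 -> on_hand[A=17 B=42 C=46] avail[A=15 B=42 C=46] open={R6}
Step 12: reserve R7 A 2 -> on_hand[A=17 B=42 C=46] avail[A=13 B=42 C=46] open={R6,R7}
Step 13: reserve R8 B 5 -> on_hand[A=17 B=42 C=46] avail[A=13 B=37 C=46] open={R6,R7,R8}
Step 14: reserve R9 C 9 -> on_hand[A=17 B=42 C=46] avail[A=13 B=37 C=37] open={R6,R7,R8,R9}
Step 15: reserve R10 C 7 -> on_hand[A=17 B=42 C=46] avail[A=13 B=37 C=30] open={R10,R6,R7,R8,R9}
Final available[B] = 37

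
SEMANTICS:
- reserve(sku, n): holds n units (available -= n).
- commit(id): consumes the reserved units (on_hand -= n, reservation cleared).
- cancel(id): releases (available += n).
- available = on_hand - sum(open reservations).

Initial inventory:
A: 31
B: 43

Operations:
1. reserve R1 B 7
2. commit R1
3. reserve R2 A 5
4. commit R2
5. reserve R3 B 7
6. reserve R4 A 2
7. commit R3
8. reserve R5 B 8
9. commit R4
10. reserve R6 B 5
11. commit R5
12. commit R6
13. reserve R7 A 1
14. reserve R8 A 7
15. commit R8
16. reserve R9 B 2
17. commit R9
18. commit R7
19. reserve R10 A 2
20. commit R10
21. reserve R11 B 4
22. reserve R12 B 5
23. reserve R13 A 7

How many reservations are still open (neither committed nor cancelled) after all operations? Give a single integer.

Step 1: reserve R1 B 7 -> on_hand[A=31 B=43] avail[A=31 B=36] open={R1}
Step 2: commit R1 -> on_hand[A=31 B=36] avail[A=31 B=36] open={}
Step 3: reserve R2 A 5 -> on_hand[A=31 B=36] avail[A=26 B=36] open={R2}
Step 4: commit R2 -> on_hand[A=26 B=36] avail[A=26 B=36] open={}
Step 5: reserve R3 B 7 -> on_hand[A=26 B=36] avail[A=26 B=29] open={R3}
Step 6: reserve R4 A 2 -> on_hand[A=26 B=36] avail[A=24 B=29] open={R3,R4}
Step 7: commit R3 -> on_hand[A=26 B=29] avail[A=24 B=29] open={R4}
Step 8: reserve R5 B 8 -> on_hand[A=26 B=29] avail[A=24 B=21] open={R4,R5}
Step 9: commit R4 -> on_hand[A=24 B=29] avail[A=24 B=21] open={R5}
Step 10: reserve R6 B 5 -> on_hand[A=24 B=29] avail[A=24 B=16] open={R5,R6}
Step 11: commit R5 -> on_hand[A=24 B=21] avail[A=24 B=16] open={R6}
Step 12: commit R6 -> on_hand[A=24 B=16] avail[A=24 B=16] open={}
Step 13: reserve R7 A 1 -> on_hand[A=24 B=16] avail[A=23 B=16] open={R7}
Step 14: reserve R8 A 7 -> on_hand[A=24 B=16] avail[A=16 B=16] open={R7,R8}
Step 15: commit R8 -> on_hand[A=17 B=16] avail[A=16 B=16] open={R7}
Step 16: reserve R9 B 2 -> on_hand[A=17 B=16] avail[A=16 B=14] open={R7,R9}
Step 17: commit R9 -> on_hand[A=17 B=14] avail[A=16 B=14] open={R7}
Step 18: commit R7 -> on_hand[A=16 B=14] avail[A=16 B=14] open={}
Step 19: reserve R10 A 2 -> on_hand[A=16 B=14] avail[A=14 B=14] open={R10}
Step 20: commit R10 -> on_hand[A=14 B=14] avail[A=14 B=14] open={}
Step 21: reserve R11 B 4 -> on_hand[A=14 B=14] avail[A=14 B=10] open={R11}
Step 22: reserve R12 B 5 -> on_hand[A=14 B=14] avail[A=14 B=5] open={R11,R12}
Step 23: reserve R13 A 7 -> on_hand[A=14 B=14] avail[A=7 B=5] open={R11,R12,R13}
Open reservations: ['R11', 'R12', 'R13'] -> 3

Answer: 3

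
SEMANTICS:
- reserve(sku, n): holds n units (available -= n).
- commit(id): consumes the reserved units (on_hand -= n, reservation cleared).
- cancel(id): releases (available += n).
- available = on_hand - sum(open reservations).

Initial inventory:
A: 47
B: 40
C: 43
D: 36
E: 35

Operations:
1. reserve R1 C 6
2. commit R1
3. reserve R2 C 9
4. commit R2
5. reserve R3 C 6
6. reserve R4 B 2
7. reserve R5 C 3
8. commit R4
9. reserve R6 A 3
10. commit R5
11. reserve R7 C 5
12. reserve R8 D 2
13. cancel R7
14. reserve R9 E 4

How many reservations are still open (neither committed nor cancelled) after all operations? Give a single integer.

Answer: 4

Derivation:
Step 1: reserve R1 C 6 -> on_hand[A=47 B=40 C=43 D=36 E=35] avail[A=47 B=40 C=37 D=36 E=35] open={R1}
Step 2: commit R1 -> on_hand[A=47 B=40 C=37 D=36 E=35] avail[A=47 B=40 C=37 D=36 E=35] open={}
Step 3: reserve R2 C 9 -> on_hand[A=47 B=40 C=37 D=36 E=35] avail[A=47 B=40 C=28 D=36 E=35] open={R2}
Step 4: commit R2 -> on_hand[A=47 B=40 C=28 D=36 E=35] avail[A=47 B=40 C=28 D=36 E=35] open={}
Step 5: reserve R3 C 6 -> on_hand[A=47 B=40 C=28 D=36 E=35] avail[A=47 B=40 C=22 D=36 E=35] open={R3}
Step 6: reserve R4 B 2 -> on_hand[A=47 B=40 C=28 D=36 E=35] avail[A=47 B=38 C=22 D=36 E=35] open={R3,R4}
Step 7: reserve R5 C 3 -> on_hand[A=47 B=40 C=28 D=36 E=35] avail[A=47 B=38 C=19 D=36 E=35] open={R3,R4,R5}
Step 8: commit R4 -> on_hand[A=47 B=38 C=28 D=36 E=35] avail[A=47 B=38 C=19 D=36 E=35] open={R3,R5}
Step 9: reserve R6 A 3 -> on_hand[A=47 B=38 C=28 D=36 E=35] avail[A=44 B=38 C=19 D=36 E=35] open={R3,R5,R6}
Step 10: commit R5 -> on_hand[A=47 B=38 C=25 D=36 E=35] avail[A=44 B=38 C=19 D=36 E=35] open={R3,R6}
Step 11: reserve R7 C 5 -> on_hand[A=47 B=38 C=25 D=36 E=35] avail[A=44 B=38 C=14 D=36 E=35] open={R3,R6,R7}
Step 12: reserve R8 D 2 -> on_hand[A=47 B=38 C=25 D=36 E=35] avail[A=44 B=38 C=14 D=34 E=35] open={R3,R6,R7,R8}
Step 13: cancel R7 -> on_hand[A=47 B=38 C=25 D=36 E=35] avail[A=44 B=38 C=19 D=34 E=35] open={R3,R6,R8}
Step 14: reserve R9 E 4 -> on_hand[A=47 B=38 C=25 D=36 E=35] avail[A=44 B=38 C=19 D=34 E=31] open={R3,R6,R8,R9}
Open reservations: ['R3', 'R6', 'R8', 'R9'] -> 4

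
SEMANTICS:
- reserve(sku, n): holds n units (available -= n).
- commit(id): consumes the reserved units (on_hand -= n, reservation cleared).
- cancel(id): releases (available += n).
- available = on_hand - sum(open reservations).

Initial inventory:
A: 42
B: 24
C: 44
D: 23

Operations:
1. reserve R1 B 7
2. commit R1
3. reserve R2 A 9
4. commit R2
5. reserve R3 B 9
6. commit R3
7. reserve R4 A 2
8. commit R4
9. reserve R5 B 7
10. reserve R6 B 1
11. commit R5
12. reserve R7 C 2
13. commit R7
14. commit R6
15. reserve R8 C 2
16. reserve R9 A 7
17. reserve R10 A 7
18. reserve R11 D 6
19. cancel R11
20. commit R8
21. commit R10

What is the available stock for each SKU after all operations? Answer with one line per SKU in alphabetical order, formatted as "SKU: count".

Step 1: reserve R1 B 7 -> on_hand[A=42 B=24 C=44 D=23] avail[A=42 B=17 C=44 D=23] open={R1}
Step 2: commit R1 -> on_hand[A=42 B=17 C=44 D=23] avail[A=42 B=17 C=44 D=23] open={}
Step 3: reserve R2 A 9 -> on_hand[A=42 B=17 C=44 D=23] avail[A=33 B=17 C=44 D=23] open={R2}
Step 4: commit R2 -> on_hand[A=33 B=17 C=44 D=23] avail[A=33 B=17 C=44 D=23] open={}
Step 5: reserve R3 B 9 -> on_hand[A=33 B=17 C=44 D=23] avail[A=33 B=8 C=44 D=23] open={R3}
Step 6: commit R3 -> on_hand[A=33 B=8 C=44 D=23] avail[A=33 B=8 C=44 D=23] open={}
Step 7: reserve R4 A 2 -> on_hand[A=33 B=8 C=44 D=23] avail[A=31 B=8 C=44 D=23] open={R4}
Step 8: commit R4 -> on_hand[A=31 B=8 C=44 D=23] avail[A=31 B=8 C=44 D=23] open={}
Step 9: reserve R5 B 7 -> on_hand[A=31 B=8 C=44 D=23] avail[A=31 B=1 C=44 D=23] open={R5}
Step 10: reserve R6 B 1 -> on_hand[A=31 B=8 C=44 D=23] avail[A=31 B=0 C=44 D=23] open={R5,R6}
Step 11: commit R5 -> on_hand[A=31 B=1 C=44 D=23] avail[A=31 B=0 C=44 D=23] open={R6}
Step 12: reserve R7 C 2 -> on_hand[A=31 B=1 C=44 D=23] avail[A=31 B=0 C=42 D=23] open={R6,R7}
Step 13: commit R7 -> on_hand[A=31 B=1 C=42 D=23] avail[A=31 B=0 C=42 D=23] open={R6}
Step 14: commit R6 -> on_hand[A=31 B=0 C=42 D=23] avail[A=31 B=0 C=42 D=23] open={}
Step 15: reserve R8 C 2 -> on_hand[A=31 B=0 C=42 D=23] avail[A=31 B=0 C=40 D=23] open={R8}
Step 16: reserve R9 A 7 -> on_hand[A=31 B=0 C=42 D=23] avail[A=24 B=0 C=40 D=23] open={R8,R9}
Step 17: reserve R10 A 7 -> on_hand[A=31 B=0 C=42 D=23] avail[A=17 B=0 C=40 D=23] open={R10,R8,R9}
Step 18: reserve R11 D 6 -> on_hand[A=31 B=0 C=42 D=23] avail[A=17 B=0 C=40 D=17] open={R10,R11,R8,R9}
Step 19: cancel R11 -> on_hand[A=31 B=0 C=42 D=23] avail[A=17 B=0 C=40 D=23] open={R10,R8,R9}
Step 20: commit R8 -> on_hand[A=31 B=0 C=40 D=23] avail[A=17 B=0 C=40 D=23] open={R10,R9}
Step 21: commit R10 -> on_hand[A=24 B=0 C=40 D=23] avail[A=17 B=0 C=40 D=23] open={R9}

Answer: A: 17
B: 0
C: 40
D: 23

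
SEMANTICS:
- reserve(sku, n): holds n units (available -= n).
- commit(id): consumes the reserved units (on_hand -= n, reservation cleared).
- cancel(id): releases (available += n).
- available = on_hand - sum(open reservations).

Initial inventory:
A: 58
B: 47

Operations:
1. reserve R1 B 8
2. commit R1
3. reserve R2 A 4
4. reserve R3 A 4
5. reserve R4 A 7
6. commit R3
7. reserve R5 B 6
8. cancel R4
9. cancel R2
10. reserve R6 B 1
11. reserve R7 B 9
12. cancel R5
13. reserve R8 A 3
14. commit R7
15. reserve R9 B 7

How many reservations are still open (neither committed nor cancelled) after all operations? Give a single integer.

Step 1: reserve R1 B 8 -> on_hand[A=58 B=47] avail[A=58 B=39] open={R1}
Step 2: commit R1 -> on_hand[A=58 B=39] avail[A=58 B=39] open={}
Step 3: reserve R2 A 4 -> on_hand[A=58 B=39] avail[A=54 B=39] open={R2}
Step 4: reserve R3 A 4 -> on_hand[A=58 B=39] avail[A=50 B=39] open={R2,R3}
Step 5: reserve R4 A 7 -> on_hand[A=58 B=39] avail[A=43 B=39] open={R2,R3,R4}
Step 6: commit R3 -> on_hand[A=54 B=39] avail[A=43 B=39] open={R2,R4}
Step 7: reserve R5 B 6 -> on_hand[A=54 B=39] avail[A=43 B=33] open={R2,R4,R5}
Step 8: cancel R4 -> on_hand[A=54 B=39] avail[A=50 B=33] open={R2,R5}
Step 9: cancel R2 -> on_hand[A=54 B=39] avail[A=54 B=33] open={R5}
Step 10: reserve R6 B 1 -> on_hand[A=54 B=39] avail[A=54 B=32] open={R5,R6}
Step 11: reserve R7 B 9 -> on_hand[A=54 B=39] avail[A=54 B=23] open={R5,R6,R7}
Step 12: cancel R5 -> on_hand[A=54 B=39] avail[A=54 B=29] open={R6,R7}
Step 13: reserve R8 A 3 -> on_hand[A=54 B=39] avail[A=51 B=29] open={R6,R7,R8}
Step 14: commit R7 -> on_hand[A=54 B=30] avail[A=51 B=29] open={R6,R8}
Step 15: reserve R9 B 7 -> on_hand[A=54 B=30] avail[A=51 B=22] open={R6,R8,R9}
Open reservations: ['R6', 'R8', 'R9'] -> 3

Answer: 3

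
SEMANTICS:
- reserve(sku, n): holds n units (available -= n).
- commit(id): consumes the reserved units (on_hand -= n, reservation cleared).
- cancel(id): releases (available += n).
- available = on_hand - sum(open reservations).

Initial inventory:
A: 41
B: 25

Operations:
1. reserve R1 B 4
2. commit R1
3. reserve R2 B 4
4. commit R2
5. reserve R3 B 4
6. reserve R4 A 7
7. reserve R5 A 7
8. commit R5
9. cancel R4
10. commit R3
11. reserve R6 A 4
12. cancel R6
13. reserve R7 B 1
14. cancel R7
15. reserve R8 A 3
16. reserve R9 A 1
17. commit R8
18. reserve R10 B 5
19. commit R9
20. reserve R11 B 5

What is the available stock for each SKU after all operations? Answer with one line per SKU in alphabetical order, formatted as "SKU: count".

Step 1: reserve R1 B 4 -> on_hand[A=41 B=25] avail[A=41 B=21] open={R1}
Step 2: commit R1 -> on_hand[A=41 B=21] avail[A=41 B=21] open={}
Step 3: reserve R2 B 4 -> on_hand[A=41 B=21] avail[A=41 B=17] open={R2}
Step 4: commit R2 -> on_hand[A=41 B=17] avail[A=41 B=17] open={}
Step 5: reserve R3 B 4 -> on_hand[A=41 B=17] avail[A=41 B=13] open={R3}
Step 6: reserve R4 A 7 -> on_hand[A=41 B=17] avail[A=34 B=13] open={R3,R4}
Step 7: reserve R5 A 7 -> on_hand[A=41 B=17] avail[A=27 B=13] open={R3,R4,R5}
Step 8: commit R5 -> on_hand[A=34 B=17] avail[A=27 B=13] open={R3,R4}
Step 9: cancel R4 -> on_hand[A=34 B=17] avail[A=34 B=13] open={R3}
Step 10: commit R3 -> on_hand[A=34 B=13] avail[A=34 B=13] open={}
Step 11: reserve R6 A 4 -> on_hand[A=34 B=13] avail[A=30 B=13] open={R6}
Step 12: cancel R6 -> on_hand[A=34 B=13] avail[A=34 B=13] open={}
Step 13: reserve R7 B 1 -> on_hand[A=34 B=13] avail[A=34 B=12] open={R7}
Step 14: cancel R7 -> on_hand[A=34 B=13] avail[A=34 B=13] open={}
Step 15: reserve R8 A 3 -> on_hand[A=34 B=13] avail[A=31 B=13] open={R8}
Step 16: reserve R9 A 1 -> on_hand[A=34 B=13] avail[A=30 B=13] open={R8,R9}
Step 17: commit R8 -> on_hand[A=31 B=13] avail[A=30 B=13] open={R9}
Step 18: reserve R10 B 5 -> on_hand[A=31 B=13] avail[A=30 B=8] open={R10,R9}
Step 19: commit R9 -> on_hand[A=30 B=13] avail[A=30 B=8] open={R10}
Step 20: reserve R11 B 5 -> on_hand[A=30 B=13] avail[A=30 B=3] open={R10,R11}

Answer: A: 30
B: 3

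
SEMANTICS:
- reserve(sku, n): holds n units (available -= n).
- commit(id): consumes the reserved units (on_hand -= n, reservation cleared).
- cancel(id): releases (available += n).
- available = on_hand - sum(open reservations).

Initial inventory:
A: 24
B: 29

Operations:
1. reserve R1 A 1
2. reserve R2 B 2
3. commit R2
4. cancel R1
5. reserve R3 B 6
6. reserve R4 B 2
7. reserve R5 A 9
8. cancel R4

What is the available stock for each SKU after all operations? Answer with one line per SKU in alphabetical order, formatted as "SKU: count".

Step 1: reserve R1 A 1 -> on_hand[A=24 B=29] avail[A=23 B=29] open={R1}
Step 2: reserve R2 B 2 -> on_hand[A=24 B=29] avail[A=23 B=27] open={R1,R2}
Step 3: commit R2 -> on_hand[A=24 B=27] avail[A=23 B=27] open={R1}
Step 4: cancel R1 -> on_hand[A=24 B=27] avail[A=24 B=27] open={}
Step 5: reserve R3 B 6 -> on_hand[A=24 B=27] avail[A=24 B=21] open={R3}
Step 6: reserve R4 B 2 -> on_hand[A=24 B=27] avail[A=24 B=19] open={R3,R4}
Step 7: reserve R5 A 9 -> on_hand[A=24 B=27] avail[A=15 B=19] open={R3,R4,R5}
Step 8: cancel R4 -> on_hand[A=24 B=27] avail[A=15 B=21] open={R3,R5}

Answer: A: 15
B: 21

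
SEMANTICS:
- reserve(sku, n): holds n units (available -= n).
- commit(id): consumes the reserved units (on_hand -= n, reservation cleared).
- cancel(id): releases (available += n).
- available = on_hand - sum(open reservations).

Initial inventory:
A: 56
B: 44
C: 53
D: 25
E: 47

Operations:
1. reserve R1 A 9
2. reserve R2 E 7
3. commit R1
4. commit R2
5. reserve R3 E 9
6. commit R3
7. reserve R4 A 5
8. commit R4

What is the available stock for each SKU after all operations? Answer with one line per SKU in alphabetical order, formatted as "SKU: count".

Step 1: reserve R1 A 9 -> on_hand[A=56 B=44 C=53 D=25 E=47] avail[A=47 B=44 C=53 D=25 E=47] open={R1}
Step 2: reserve R2 E 7 -> on_hand[A=56 B=44 C=53 D=25 E=47] avail[A=47 B=44 C=53 D=25 E=40] open={R1,R2}
Step 3: commit R1 -> on_hand[A=47 B=44 C=53 D=25 E=47] avail[A=47 B=44 C=53 D=25 E=40] open={R2}
Step 4: commit R2 -> on_hand[A=47 B=44 C=53 D=25 E=40] avail[A=47 B=44 C=53 D=25 E=40] open={}
Step 5: reserve R3 E 9 -> on_hand[A=47 B=44 C=53 D=25 E=40] avail[A=47 B=44 C=53 D=25 E=31] open={R3}
Step 6: commit R3 -> on_hand[A=47 B=44 C=53 D=25 E=31] avail[A=47 B=44 C=53 D=25 E=31] open={}
Step 7: reserve R4 A 5 -> on_hand[A=47 B=44 C=53 D=25 E=31] avail[A=42 B=44 C=53 D=25 E=31] open={R4}
Step 8: commit R4 -> on_hand[A=42 B=44 C=53 D=25 E=31] avail[A=42 B=44 C=53 D=25 E=31] open={}

Answer: A: 42
B: 44
C: 53
D: 25
E: 31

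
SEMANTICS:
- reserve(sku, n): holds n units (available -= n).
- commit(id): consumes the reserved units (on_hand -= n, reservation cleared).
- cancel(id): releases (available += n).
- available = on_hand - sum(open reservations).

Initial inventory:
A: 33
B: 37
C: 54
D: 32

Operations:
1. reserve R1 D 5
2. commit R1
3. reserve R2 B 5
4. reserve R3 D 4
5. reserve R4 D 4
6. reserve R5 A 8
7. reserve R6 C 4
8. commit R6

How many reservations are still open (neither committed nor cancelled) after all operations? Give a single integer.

Step 1: reserve R1 D 5 -> on_hand[A=33 B=37 C=54 D=32] avail[A=33 B=37 C=54 D=27] open={R1}
Step 2: commit R1 -> on_hand[A=33 B=37 C=54 D=27] avail[A=33 B=37 C=54 D=27] open={}
Step 3: reserve R2 B 5 -> on_hand[A=33 B=37 C=54 D=27] avail[A=33 B=32 C=54 D=27] open={R2}
Step 4: reserve R3 D 4 -> on_hand[A=33 B=37 C=54 D=27] avail[A=33 B=32 C=54 D=23] open={R2,R3}
Step 5: reserve R4 D 4 -> on_hand[A=33 B=37 C=54 D=27] avail[A=33 B=32 C=54 D=19] open={R2,R3,R4}
Step 6: reserve R5 A 8 -> on_hand[A=33 B=37 C=54 D=27] avail[A=25 B=32 C=54 D=19] open={R2,R3,R4,R5}
Step 7: reserve R6 C 4 -> on_hand[A=33 B=37 C=54 D=27] avail[A=25 B=32 C=50 D=19] open={R2,R3,R4,R5,R6}
Step 8: commit R6 -> on_hand[A=33 B=37 C=50 D=27] avail[A=25 B=32 C=50 D=19] open={R2,R3,R4,R5}
Open reservations: ['R2', 'R3', 'R4', 'R5'] -> 4

Answer: 4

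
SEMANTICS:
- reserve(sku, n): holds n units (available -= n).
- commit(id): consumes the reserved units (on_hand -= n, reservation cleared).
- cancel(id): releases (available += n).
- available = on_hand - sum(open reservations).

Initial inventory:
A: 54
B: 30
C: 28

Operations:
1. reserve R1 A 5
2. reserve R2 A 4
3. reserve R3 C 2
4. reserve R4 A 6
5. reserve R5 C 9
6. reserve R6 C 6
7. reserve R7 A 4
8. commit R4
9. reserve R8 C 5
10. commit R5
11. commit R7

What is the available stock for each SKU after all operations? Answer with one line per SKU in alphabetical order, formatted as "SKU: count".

Answer: A: 35
B: 30
C: 6

Derivation:
Step 1: reserve R1 A 5 -> on_hand[A=54 B=30 C=28] avail[A=49 B=30 C=28] open={R1}
Step 2: reserve R2 A 4 -> on_hand[A=54 B=30 C=28] avail[A=45 B=30 C=28] open={R1,R2}
Step 3: reserve R3 C 2 -> on_hand[A=54 B=30 C=28] avail[A=45 B=30 C=26] open={R1,R2,R3}
Step 4: reserve R4 A 6 -> on_hand[A=54 B=30 C=28] avail[A=39 B=30 C=26] open={R1,R2,R3,R4}
Step 5: reserve R5 C 9 -> on_hand[A=54 B=30 C=28] avail[A=39 B=30 C=17] open={R1,R2,R3,R4,R5}
Step 6: reserve R6 C 6 -> on_hand[A=54 B=30 C=28] avail[A=39 B=30 C=11] open={R1,R2,R3,R4,R5,R6}
Step 7: reserve R7 A 4 -> on_hand[A=54 B=30 C=28] avail[A=35 B=30 C=11] open={R1,R2,R3,R4,R5,R6,R7}
Step 8: commit R4 -> on_hand[A=48 B=30 C=28] avail[A=35 B=30 C=11] open={R1,R2,R3,R5,R6,R7}
Step 9: reserve R8 C 5 -> on_hand[A=48 B=30 C=28] avail[A=35 B=30 C=6] open={R1,R2,R3,R5,R6,R7,R8}
Step 10: commit R5 -> on_hand[A=48 B=30 C=19] avail[A=35 B=30 C=6] open={R1,R2,R3,R6,R7,R8}
Step 11: commit R7 -> on_hand[A=44 B=30 C=19] avail[A=35 B=30 C=6] open={R1,R2,R3,R6,R8}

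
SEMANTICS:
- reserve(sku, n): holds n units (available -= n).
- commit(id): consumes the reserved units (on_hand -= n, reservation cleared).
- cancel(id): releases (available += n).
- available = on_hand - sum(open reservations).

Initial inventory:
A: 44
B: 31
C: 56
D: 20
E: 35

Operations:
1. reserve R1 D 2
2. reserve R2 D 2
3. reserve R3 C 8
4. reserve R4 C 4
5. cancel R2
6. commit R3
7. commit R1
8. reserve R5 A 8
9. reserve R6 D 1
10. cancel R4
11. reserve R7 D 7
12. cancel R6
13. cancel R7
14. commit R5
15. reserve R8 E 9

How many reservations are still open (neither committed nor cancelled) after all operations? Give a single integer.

Answer: 1

Derivation:
Step 1: reserve R1 D 2 -> on_hand[A=44 B=31 C=56 D=20 E=35] avail[A=44 B=31 C=56 D=18 E=35] open={R1}
Step 2: reserve R2 D 2 -> on_hand[A=44 B=31 C=56 D=20 E=35] avail[A=44 B=31 C=56 D=16 E=35] open={R1,R2}
Step 3: reserve R3 C 8 -> on_hand[A=44 B=31 C=56 D=20 E=35] avail[A=44 B=31 C=48 D=16 E=35] open={R1,R2,R3}
Step 4: reserve R4 C 4 -> on_hand[A=44 B=31 C=56 D=20 E=35] avail[A=44 B=31 C=44 D=16 E=35] open={R1,R2,R3,R4}
Step 5: cancel R2 -> on_hand[A=44 B=31 C=56 D=20 E=35] avail[A=44 B=31 C=44 D=18 E=35] open={R1,R3,R4}
Step 6: commit R3 -> on_hand[A=44 B=31 C=48 D=20 E=35] avail[A=44 B=31 C=44 D=18 E=35] open={R1,R4}
Step 7: commit R1 -> on_hand[A=44 B=31 C=48 D=18 E=35] avail[A=44 B=31 C=44 D=18 E=35] open={R4}
Step 8: reserve R5 A 8 -> on_hand[A=44 B=31 C=48 D=18 E=35] avail[A=36 B=31 C=44 D=18 E=35] open={R4,R5}
Step 9: reserve R6 D 1 -> on_hand[A=44 B=31 C=48 D=18 E=35] avail[A=36 B=31 C=44 D=17 E=35] open={R4,R5,R6}
Step 10: cancel R4 -> on_hand[A=44 B=31 C=48 D=18 E=35] avail[A=36 B=31 C=48 D=17 E=35] open={R5,R6}
Step 11: reserve R7 D 7 -> on_hand[A=44 B=31 C=48 D=18 E=35] avail[A=36 B=31 C=48 D=10 E=35] open={R5,R6,R7}
Step 12: cancel R6 -> on_hand[A=44 B=31 C=48 D=18 E=35] avail[A=36 B=31 C=48 D=11 E=35] open={R5,R7}
Step 13: cancel R7 -> on_hand[A=44 B=31 C=48 D=18 E=35] avail[A=36 B=31 C=48 D=18 E=35] open={R5}
Step 14: commit R5 -> on_hand[A=36 B=31 C=48 D=18 E=35] avail[A=36 B=31 C=48 D=18 E=35] open={}
Step 15: reserve R8 E 9 -> on_hand[A=36 B=31 C=48 D=18 E=35] avail[A=36 B=31 C=48 D=18 E=26] open={R8}
Open reservations: ['R8'] -> 1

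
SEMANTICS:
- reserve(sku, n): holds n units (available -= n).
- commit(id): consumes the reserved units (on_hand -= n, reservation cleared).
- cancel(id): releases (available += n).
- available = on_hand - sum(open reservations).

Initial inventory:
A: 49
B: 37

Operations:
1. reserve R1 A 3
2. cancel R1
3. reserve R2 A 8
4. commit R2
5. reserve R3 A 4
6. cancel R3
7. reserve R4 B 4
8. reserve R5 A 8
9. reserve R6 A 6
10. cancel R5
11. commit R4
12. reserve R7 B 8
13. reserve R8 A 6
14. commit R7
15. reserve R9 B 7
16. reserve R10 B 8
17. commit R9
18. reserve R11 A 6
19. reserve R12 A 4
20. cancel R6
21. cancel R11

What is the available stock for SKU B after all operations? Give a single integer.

Step 1: reserve R1 A 3 -> on_hand[A=49 B=37] avail[A=46 B=37] open={R1}
Step 2: cancel R1 -> on_hand[A=49 B=37] avail[A=49 B=37] open={}
Step 3: reserve R2 A 8 -> on_hand[A=49 B=37] avail[A=41 B=37] open={R2}
Step 4: commit R2 -> on_hand[A=41 B=37] avail[A=41 B=37] open={}
Step 5: reserve R3 A 4 -> on_hand[A=41 B=37] avail[A=37 B=37] open={R3}
Step 6: cancel R3 -> on_hand[A=41 B=37] avail[A=41 B=37] open={}
Step 7: reserve R4 B 4 -> on_hand[A=41 B=37] avail[A=41 B=33] open={R4}
Step 8: reserve R5 A 8 -> on_hand[A=41 B=37] avail[A=33 B=33] open={R4,R5}
Step 9: reserve R6 A 6 -> on_hand[A=41 B=37] avail[A=27 B=33] open={R4,R5,R6}
Step 10: cancel R5 -> on_hand[A=41 B=37] avail[A=35 B=33] open={R4,R6}
Step 11: commit R4 -> on_hand[A=41 B=33] avail[A=35 B=33] open={R6}
Step 12: reserve R7 B 8 -> on_hand[A=41 B=33] avail[A=35 B=25] open={R6,R7}
Step 13: reserve R8 A 6 -> on_hand[A=41 B=33] avail[A=29 B=25] open={R6,R7,R8}
Step 14: commit R7 -> on_hand[A=41 B=25] avail[A=29 B=25] open={R6,R8}
Step 15: reserve R9 B 7 -> on_hand[A=41 B=25] avail[A=29 B=18] open={R6,R8,R9}
Step 16: reserve R10 B 8 -> on_hand[A=41 B=25] avail[A=29 B=10] open={R10,R6,R8,R9}
Step 17: commit R9 -> on_hand[A=41 B=18] avail[A=29 B=10] open={R10,R6,R8}
Step 18: reserve R11 A 6 -> on_hand[A=41 B=18] avail[A=23 B=10] open={R10,R11,R6,R8}
Step 19: reserve R12 A 4 -> on_hand[A=41 B=18] avail[A=19 B=10] open={R10,R11,R12,R6,R8}
Step 20: cancel R6 -> on_hand[A=41 B=18] avail[A=25 B=10] open={R10,R11,R12,R8}
Step 21: cancel R11 -> on_hand[A=41 B=18] avail[A=31 B=10] open={R10,R12,R8}
Final available[B] = 10

Answer: 10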